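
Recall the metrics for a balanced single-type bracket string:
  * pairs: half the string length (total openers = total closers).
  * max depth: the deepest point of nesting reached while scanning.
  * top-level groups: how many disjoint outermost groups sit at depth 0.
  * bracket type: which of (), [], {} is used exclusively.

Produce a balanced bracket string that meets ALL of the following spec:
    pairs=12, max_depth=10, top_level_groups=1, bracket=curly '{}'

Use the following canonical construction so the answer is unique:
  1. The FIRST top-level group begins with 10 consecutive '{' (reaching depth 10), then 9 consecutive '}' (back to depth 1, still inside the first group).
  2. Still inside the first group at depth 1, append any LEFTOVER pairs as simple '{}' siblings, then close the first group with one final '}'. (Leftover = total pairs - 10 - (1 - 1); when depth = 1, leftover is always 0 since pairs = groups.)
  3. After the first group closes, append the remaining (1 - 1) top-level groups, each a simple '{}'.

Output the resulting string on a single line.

Spec: pairs=12 depth=10 groups=1
Leftover pairs = 12 - 10 - (1-1) = 2
First group: deep chain of depth 10 + 2 sibling pairs
Remaining 0 groups: simple '{}' each

Answer: {{{{{{{{{{}}}}}}}}}{}{}}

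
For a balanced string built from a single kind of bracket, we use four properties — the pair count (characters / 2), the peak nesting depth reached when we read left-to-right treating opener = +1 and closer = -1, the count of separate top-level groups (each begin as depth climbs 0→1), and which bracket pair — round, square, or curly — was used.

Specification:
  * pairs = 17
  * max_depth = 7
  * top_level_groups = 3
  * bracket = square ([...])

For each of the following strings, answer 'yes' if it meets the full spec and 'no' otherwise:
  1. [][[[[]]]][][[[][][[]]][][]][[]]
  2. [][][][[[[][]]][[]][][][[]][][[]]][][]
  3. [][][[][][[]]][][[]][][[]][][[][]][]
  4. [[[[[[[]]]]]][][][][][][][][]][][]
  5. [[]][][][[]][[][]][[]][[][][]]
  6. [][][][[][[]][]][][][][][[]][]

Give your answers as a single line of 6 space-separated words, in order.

String 1 '[][[[[]]]][][[[][][[]]][][]][[]]': depth seq [1 0 1 2 3 4 3 2 1 0 1 0 1 2 3 2 3 2 3 4 3 2 1 2 1 2 1 0 1 2 1 0]
  -> pairs=16 depth=4 groups=5 -> no
String 2 '[][][][[[[][]]][[]][][][[]][][[]]][][]': depth seq [1 0 1 0 1 0 1 2 3 4 3 4 3 2 1 2 3 2 1 2 1 2 1 2 3 2 1 2 1 2 3 2 1 0 1 0 1 0]
  -> pairs=19 depth=4 groups=6 -> no
String 3 '[][][[][][[]]][][[]][][[]][][[][]][]': depth seq [1 0 1 0 1 2 1 2 1 2 3 2 1 0 1 0 1 2 1 0 1 0 1 2 1 0 1 0 1 2 1 2 1 0 1 0]
  -> pairs=18 depth=3 groups=10 -> no
String 4 '[[[[[[[]]]]]][][][][][][][][]][][]': depth seq [1 2 3 4 5 6 7 6 5 4 3 2 1 2 1 2 1 2 1 2 1 2 1 2 1 2 1 2 1 0 1 0 1 0]
  -> pairs=17 depth=7 groups=3 -> yes
String 5 '[[]][][][[]][[][]][[]][[][][]]': depth seq [1 2 1 0 1 0 1 0 1 2 1 0 1 2 1 2 1 0 1 2 1 0 1 2 1 2 1 2 1 0]
  -> pairs=15 depth=2 groups=7 -> no
String 6 '[][][][[][[]][]][][][][][[]][]': depth seq [1 0 1 0 1 0 1 2 1 2 3 2 1 2 1 0 1 0 1 0 1 0 1 0 1 2 1 0 1 0]
  -> pairs=15 depth=3 groups=10 -> no

Answer: no no no yes no no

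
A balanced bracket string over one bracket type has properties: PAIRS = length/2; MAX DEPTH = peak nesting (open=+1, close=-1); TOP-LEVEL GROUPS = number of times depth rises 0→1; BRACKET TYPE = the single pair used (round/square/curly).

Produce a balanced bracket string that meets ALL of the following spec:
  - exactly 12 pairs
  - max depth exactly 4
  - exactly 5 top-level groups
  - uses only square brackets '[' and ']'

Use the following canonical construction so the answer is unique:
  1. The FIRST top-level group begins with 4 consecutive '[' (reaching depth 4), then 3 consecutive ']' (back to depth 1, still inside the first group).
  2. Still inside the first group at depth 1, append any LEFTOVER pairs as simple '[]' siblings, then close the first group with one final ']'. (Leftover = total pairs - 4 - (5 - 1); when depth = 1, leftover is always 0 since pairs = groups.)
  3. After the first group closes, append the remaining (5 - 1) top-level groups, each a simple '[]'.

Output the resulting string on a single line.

Answer: [[[[]]][][][][]][][][][]

Derivation:
Spec: pairs=12 depth=4 groups=5
Leftover pairs = 12 - 4 - (5-1) = 4
First group: deep chain of depth 4 + 4 sibling pairs
Remaining 4 groups: simple '[]' each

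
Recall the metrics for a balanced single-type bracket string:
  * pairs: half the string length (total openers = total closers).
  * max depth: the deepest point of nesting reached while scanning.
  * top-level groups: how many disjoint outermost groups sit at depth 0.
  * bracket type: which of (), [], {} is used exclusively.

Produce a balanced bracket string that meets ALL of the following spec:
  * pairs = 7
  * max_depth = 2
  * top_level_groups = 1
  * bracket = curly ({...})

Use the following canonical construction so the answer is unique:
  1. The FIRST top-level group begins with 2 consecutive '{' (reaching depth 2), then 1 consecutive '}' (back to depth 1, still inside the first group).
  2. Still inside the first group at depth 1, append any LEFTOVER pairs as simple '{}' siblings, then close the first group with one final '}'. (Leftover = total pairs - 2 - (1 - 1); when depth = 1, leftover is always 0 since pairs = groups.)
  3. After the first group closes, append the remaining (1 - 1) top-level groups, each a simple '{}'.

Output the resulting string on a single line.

Answer: {{}{}{}{}{}{}}

Derivation:
Spec: pairs=7 depth=2 groups=1
Leftover pairs = 7 - 2 - (1-1) = 5
First group: deep chain of depth 2 + 5 sibling pairs
Remaining 0 groups: simple '{}' each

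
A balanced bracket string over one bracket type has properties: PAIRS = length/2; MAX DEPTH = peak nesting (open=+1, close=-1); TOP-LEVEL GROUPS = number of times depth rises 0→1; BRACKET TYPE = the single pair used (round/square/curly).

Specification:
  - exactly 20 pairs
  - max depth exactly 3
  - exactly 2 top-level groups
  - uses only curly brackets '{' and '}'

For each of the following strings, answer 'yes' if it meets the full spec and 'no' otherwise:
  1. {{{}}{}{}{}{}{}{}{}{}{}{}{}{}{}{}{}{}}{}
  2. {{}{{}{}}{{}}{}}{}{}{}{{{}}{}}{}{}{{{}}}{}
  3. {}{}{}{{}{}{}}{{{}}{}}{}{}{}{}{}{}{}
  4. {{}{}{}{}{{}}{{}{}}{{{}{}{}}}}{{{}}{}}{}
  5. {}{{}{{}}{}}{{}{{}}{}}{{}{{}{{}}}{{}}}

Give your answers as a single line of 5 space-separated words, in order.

Answer: yes no no no no

Derivation:
String 1 '{{{}}{}{}{}{}{}{}{}{}{}{}{}{}{}{}{}{}}{}': depth seq [1 2 3 2 1 2 1 2 1 2 1 2 1 2 1 2 1 2 1 2 1 2 1 2 1 2 1 2 1 2 1 2 1 2 1 2 1 0 1 0]
  -> pairs=20 depth=3 groups=2 -> yes
String 2 '{{}{{}{}}{{}}{}}{}{}{}{{{}}{}}{}{}{{{}}}{}': depth seq [1 2 1 2 3 2 3 2 1 2 3 2 1 2 1 0 1 0 1 0 1 0 1 2 3 2 1 2 1 0 1 0 1 0 1 2 3 2 1 0 1 0]
  -> pairs=21 depth=3 groups=9 -> no
String 3 '{}{}{}{{}{}{}}{{{}}{}}{}{}{}{}{}{}{}': depth seq [1 0 1 0 1 0 1 2 1 2 1 2 1 0 1 2 3 2 1 2 1 0 1 0 1 0 1 0 1 0 1 0 1 0 1 0]
  -> pairs=18 depth=3 groups=12 -> no
String 4 '{{}{}{}{}{{}}{{}{}}{{{}{}{}}}}{{{}}{}}{}': depth seq [1 2 1 2 1 2 1 2 1 2 3 2 1 2 3 2 3 2 1 2 3 4 3 4 3 4 3 2 1 0 1 2 3 2 1 2 1 0 1 0]
  -> pairs=20 depth=4 groups=3 -> no
String 5 '{}{{}{{}}{}}{{}{{}}{}}{{}{{}{{}}}{{}}}': depth seq [1 0 1 2 1 2 3 2 1 2 1 0 1 2 1 2 3 2 1 2 1 0 1 2 1 2 3 2 3 4 3 2 1 2 3 2 1 0]
  -> pairs=19 depth=4 groups=4 -> no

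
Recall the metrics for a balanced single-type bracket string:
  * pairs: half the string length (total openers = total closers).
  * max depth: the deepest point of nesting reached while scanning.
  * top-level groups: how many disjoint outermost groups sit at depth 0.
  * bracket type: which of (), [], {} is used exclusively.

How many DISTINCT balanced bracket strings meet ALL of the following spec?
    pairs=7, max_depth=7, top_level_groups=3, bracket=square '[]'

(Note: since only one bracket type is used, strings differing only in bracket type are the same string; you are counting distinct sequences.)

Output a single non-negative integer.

Answer: 0

Derivation:
Spec: pairs=7 depth=7 groups=3
Count(depth <= 7) = 90
Count(depth <= 6) = 90
Count(depth == 7) = 90 - 90 = 0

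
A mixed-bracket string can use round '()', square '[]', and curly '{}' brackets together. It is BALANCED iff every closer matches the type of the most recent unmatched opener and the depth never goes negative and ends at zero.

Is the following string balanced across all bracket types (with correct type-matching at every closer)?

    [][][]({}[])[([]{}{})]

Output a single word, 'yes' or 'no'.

pos 0: push '['; stack = [
pos 1: ']' matches '['; pop; stack = (empty)
pos 2: push '['; stack = [
pos 3: ']' matches '['; pop; stack = (empty)
pos 4: push '['; stack = [
pos 5: ']' matches '['; pop; stack = (empty)
pos 6: push '('; stack = (
pos 7: push '{'; stack = ({
pos 8: '}' matches '{'; pop; stack = (
pos 9: push '['; stack = ([
pos 10: ']' matches '['; pop; stack = (
pos 11: ')' matches '('; pop; stack = (empty)
pos 12: push '['; stack = [
pos 13: push '('; stack = [(
pos 14: push '['; stack = [([
pos 15: ']' matches '['; pop; stack = [(
pos 16: push '{'; stack = [({
pos 17: '}' matches '{'; pop; stack = [(
pos 18: push '{'; stack = [({
pos 19: '}' matches '{'; pop; stack = [(
pos 20: ')' matches '('; pop; stack = [
pos 21: ']' matches '['; pop; stack = (empty)
end: stack empty → VALID
Verdict: properly nested → yes

Answer: yes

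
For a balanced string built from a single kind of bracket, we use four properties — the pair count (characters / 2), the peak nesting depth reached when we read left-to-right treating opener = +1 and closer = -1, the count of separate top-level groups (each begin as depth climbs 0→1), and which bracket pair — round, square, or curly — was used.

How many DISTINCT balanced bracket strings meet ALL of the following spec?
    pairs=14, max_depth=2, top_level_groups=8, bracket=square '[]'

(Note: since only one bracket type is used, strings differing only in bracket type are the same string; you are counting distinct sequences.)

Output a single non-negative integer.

Answer: 1716

Derivation:
Spec: pairs=14 depth=2 groups=8
Count(depth <= 2) = 1716
Count(depth <= 1) = 0
Count(depth == 2) = 1716 - 0 = 1716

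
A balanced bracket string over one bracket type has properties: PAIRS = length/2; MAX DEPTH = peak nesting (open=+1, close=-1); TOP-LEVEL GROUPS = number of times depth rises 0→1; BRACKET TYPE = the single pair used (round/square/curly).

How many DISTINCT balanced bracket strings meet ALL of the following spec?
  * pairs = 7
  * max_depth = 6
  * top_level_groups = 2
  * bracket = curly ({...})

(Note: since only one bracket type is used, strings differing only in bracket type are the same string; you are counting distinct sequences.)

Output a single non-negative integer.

Answer: 2

Derivation:
Spec: pairs=7 depth=6 groups=2
Count(depth <= 6) = 132
Count(depth <= 5) = 130
Count(depth == 6) = 132 - 130 = 2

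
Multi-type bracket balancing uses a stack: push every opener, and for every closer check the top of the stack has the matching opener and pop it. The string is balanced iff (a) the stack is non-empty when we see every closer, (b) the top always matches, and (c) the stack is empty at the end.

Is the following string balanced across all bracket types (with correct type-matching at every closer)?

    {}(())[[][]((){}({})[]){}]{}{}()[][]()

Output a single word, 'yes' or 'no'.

pos 0: push '{'; stack = {
pos 1: '}' matches '{'; pop; stack = (empty)
pos 2: push '('; stack = (
pos 3: push '('; stack = ((
pos 4: ')' matches '('; pop; stack = (
pos 5: ')' matches '('; pop; stack = (empty)
pos 6: push '['; stack = [
pos 7: push '['; stack = [[
pos 8: ']' matches '['; pop; stack = [
pos 9: push '['; stack = [[
pos 10: ']' matches '['; pop; stack = [
pos 11: push '('; stack = [(
pos 12: push '('; stack = [((
pos 13: ')' matches '('; pop; stack = [(
pos 14: push '{'; stack = [({
pos 15: '}' matches '{'; pop; stack = [(
pos 16: push '('; stack = [((
pos 17: push '{'; stack = [(({
pos 18: '}' matches '{'; pop; stack = [((
pos 19: ')' matches '('; pop; stack = [(
pos 20: push '['; stack = [([
pos 21: ']' matches '['; pop; stack = [(
pos 22: ')' matches '('; pop; stack = [
pos 23: push '{'; stack = [{
pos 24: '}' matches '{'; pop; stack = [
pos 25: ']' matches '['; pop; stack = (empty)
pos 26: push '{'; stack = {
pos 27: '}' matches '{'; pop; stack = (empty)
pos 28: push '{'; stack = {
pos 29: '}' matches '{'; pop; stack = (empty)
pos 30: push '('; stack = (
pos 31: ')' matches '('; pop; stack = (empty)
pos 32: push '['; stack = [
pos 33: ']' matches '['; pop; stack = (empty)
pos 34: push '['; stack = [
pos 35: ']' matches '['; pop; stack = (empty)
pos 36: push '('; stack = (
pos 37: ')' matches '('; pop; stack = (empty)
end: stack empty → VALID
Verdict: properly nested → yes

Answer: yes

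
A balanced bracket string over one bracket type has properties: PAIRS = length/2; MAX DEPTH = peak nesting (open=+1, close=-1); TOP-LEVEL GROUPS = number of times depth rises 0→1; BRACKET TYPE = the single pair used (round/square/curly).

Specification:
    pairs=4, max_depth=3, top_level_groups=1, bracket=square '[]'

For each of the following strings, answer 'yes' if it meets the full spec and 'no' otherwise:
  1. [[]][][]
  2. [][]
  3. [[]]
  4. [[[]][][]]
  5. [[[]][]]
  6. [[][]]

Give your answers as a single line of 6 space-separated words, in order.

String 1 '[[]][][]': depth seq [1 2 1 0 1 0 1 0]
  -> pairs=4 depth=2 groups=3 -> no
String 2 '[][]': depth seq [1 0 1 0]
  -> pairs=2 depth=1 groups=2 -> no
String 3 '[[]]': depth seq [1 2 1 0]
  -> pairs=2 depth=2 groups=1 -> no
String 4 '[[[]][][]]': depth seq [1 2 3 2 1 2 1 2 1 0]
  -> pairs=5 depth=3 groups=1 -> no
String 5 '[[[]][]]': depth seq [1 2 3 2 1 2 1 0]
  -> pairs=4 depth=3 groups=1 -> yes
String 6 '[[][]]': depth seq [1 2 1 2 1 0]
  -> pairs=3 depth=2 groups=1 -> no

Answer: no no no no yes no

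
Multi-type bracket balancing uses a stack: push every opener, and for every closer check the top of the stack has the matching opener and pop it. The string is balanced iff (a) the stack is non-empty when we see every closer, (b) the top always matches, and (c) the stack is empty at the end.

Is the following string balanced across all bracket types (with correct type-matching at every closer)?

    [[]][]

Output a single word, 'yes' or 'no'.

Answer: yes

Derivation:
pos 0: push '['; stack = [
pos 1: push '['; stack = [[
pos 2: ']' matches '['; pop; stack = [
pos 3: ']' matches '['; pop; stack = (empty)
pos 4: push '['; stack = [
pos 5: ']' matches '['; pop; stack = (empty)
end: stack empty → VALID
Verdict: properly nested → yes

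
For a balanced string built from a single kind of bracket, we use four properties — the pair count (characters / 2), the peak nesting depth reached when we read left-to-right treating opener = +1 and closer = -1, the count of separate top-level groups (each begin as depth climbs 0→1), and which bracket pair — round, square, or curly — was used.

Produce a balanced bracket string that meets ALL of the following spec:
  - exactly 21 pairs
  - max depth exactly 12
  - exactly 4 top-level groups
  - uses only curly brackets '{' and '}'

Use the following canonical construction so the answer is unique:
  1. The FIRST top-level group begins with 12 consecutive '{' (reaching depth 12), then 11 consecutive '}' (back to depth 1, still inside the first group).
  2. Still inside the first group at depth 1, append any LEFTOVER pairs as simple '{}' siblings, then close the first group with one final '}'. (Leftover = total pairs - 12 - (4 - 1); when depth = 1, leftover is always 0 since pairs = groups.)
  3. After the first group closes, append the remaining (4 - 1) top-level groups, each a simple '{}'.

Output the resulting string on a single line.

Answer: {{{{{{{{{{{{}}}}}}}}}}}{}{}{}{}{}{}}{}{}{}

Derivation:
Spec: pairs=21 depth=12 groups=4
Leftover pairs = 21 - 12 - (4-1) = 6
First group: deep chain of depth 12 + 6 sibling pairs
Remaining 3 groups: simple '{}' each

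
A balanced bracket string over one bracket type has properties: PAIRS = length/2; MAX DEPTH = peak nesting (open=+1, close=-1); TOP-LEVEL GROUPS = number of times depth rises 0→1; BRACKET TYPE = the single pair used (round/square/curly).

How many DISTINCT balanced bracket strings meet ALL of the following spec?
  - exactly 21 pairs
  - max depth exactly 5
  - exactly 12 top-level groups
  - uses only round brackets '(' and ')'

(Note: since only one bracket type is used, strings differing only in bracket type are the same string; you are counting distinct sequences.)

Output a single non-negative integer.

Answer: 694992

Derivation:
Spec: pairs=21 depth=5 groups=12
Count(depth <= 5) = 5520672
Count(depth <= 4) = 4825680
Count(depth == 5) = 5520672 - 4825680 = 694992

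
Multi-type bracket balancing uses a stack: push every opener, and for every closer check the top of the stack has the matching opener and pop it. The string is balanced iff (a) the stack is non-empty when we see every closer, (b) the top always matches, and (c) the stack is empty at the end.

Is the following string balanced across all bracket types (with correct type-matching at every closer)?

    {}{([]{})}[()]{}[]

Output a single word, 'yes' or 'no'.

Answer: yes

Derivation:
pos 0: push '{'; stack = {
pos 1: '}' matches '{'; pop; stack = (empty)
pos 2: push '{'; stack = {
pos 3: push '('; stack = {(
pos 4: push '['; stack = {([
pos 5: ']' matches '['; pop; stack = {(
pos 6: push '{'; stack = {({
pos 7: '}' matches '{'; pop; stack = {(
pos 8: ')' matches '('; pop; stack = {
pos 9: '}' matches '{'; pop; stack = (empty)
pos 10: push '['; stack = [
pos 11: push '('; stack = [(
pos 12: ')' matches '('; pop; stack = [
pos 13: ']' matches '['; pop; stack = (empty)
pos 14: push '{'; stack = {
pos 15: '}' matches '{'; pop; stack = (empty)
pos 16: push '['; stack = [
pos 17: ']' matches '['; pop; stack = (empty)
end: stack empty → VALID
Verdict: properly nested → yes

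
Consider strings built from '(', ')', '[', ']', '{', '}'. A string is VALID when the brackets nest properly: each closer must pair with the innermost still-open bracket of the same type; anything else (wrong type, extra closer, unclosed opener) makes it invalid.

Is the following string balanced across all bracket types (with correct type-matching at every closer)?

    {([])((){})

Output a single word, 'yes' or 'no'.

pos 0: push '{'; stack = {
pos 1: push '('; stack = {(
pos 2: push '['; stack = {([
pos 3: ']' matches '['; pop; stack = {(
pos 4: ')' matches '('; pop; stack = {
pos 5: push '('; stack = {(
pos 6: push '('; stack = {((
pos 7: ')' matches '('; pop; stack = {(
pos 8: push '{'; stack = {({
pos 9: '}' matches '{'; pop; stack = {(
pos 10: ')' matches '('; pop; stack = {
end: stack still non-empty ({) → INVALID
Verdict: unclosed openers at end: { → no

Answer: no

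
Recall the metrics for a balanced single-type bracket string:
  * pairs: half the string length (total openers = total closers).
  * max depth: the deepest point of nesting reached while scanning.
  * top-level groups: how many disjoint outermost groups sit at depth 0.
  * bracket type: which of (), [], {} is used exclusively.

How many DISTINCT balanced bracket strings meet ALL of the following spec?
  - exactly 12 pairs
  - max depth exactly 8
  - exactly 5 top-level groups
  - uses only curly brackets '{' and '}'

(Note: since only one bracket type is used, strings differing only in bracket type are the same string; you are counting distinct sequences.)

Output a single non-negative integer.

Spec: pairs=12 depth=8 groups=5
Count(depth <= 8) = 13260
Count(depth <= 7) = 13255
Count(depth == 8) = 13260 - 13255 = 5

Answer: 5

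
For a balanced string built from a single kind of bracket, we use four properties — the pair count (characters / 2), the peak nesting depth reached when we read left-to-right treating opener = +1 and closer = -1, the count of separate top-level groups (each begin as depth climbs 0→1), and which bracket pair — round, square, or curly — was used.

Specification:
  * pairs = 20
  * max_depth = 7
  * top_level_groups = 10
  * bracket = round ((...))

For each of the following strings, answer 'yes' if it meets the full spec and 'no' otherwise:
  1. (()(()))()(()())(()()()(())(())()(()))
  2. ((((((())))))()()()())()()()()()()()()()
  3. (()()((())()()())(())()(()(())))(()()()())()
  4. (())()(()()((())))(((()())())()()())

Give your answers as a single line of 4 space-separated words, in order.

Answer: no yes no no

Derivation:
String 1 '(()(()))()(()())(()()()(())(())()(()))': depth seq [1 2 1 2 3 2 1 0 1 0 1 2 1 2 1 0 1 2 1 2 1 2 1 2 3 2 1 2 3 2 1 2 1 2 3 2 1 0]
  -> pairs=19 depth=3 groups=4 -> no
String 2 '((((((())))))()()()())()()()()()()()()()': depth seq [1 2 3 4 5 6 7 6 5 4 3 2 1 2 1 2 1 2 1 2 1 0 1 0 1 0 1 0 1 0 1 0 1 0 1 0 1 0 1 0]
  -> pairs=20 depth=7 groups=10 -> yes
String 3 '(()()((())()()())(())()(()(())))(()()()())()': depth seq [1 2 1 2 1 2 3 4 3 2 3 2 3 2 3 2 1 2 3 2 1 2 1 2 3 2 3 4 3 2 1 0 1 2 1 2 1 2 1 2 1 0 1 0]
  -> pairs=22 depth=4 groups=3 -> no
String 4 '(())()(()()((())))(((()())())()()())': depth seq [1 2 1 0 1 0 1 2 1 2 1 2 3 4 3 2 1 0 1 2 3 4 3 4 3 2 3 2 1 2 1 2 1 2 1 0]
  -> pairs=18 depth=4 groups=4 -> no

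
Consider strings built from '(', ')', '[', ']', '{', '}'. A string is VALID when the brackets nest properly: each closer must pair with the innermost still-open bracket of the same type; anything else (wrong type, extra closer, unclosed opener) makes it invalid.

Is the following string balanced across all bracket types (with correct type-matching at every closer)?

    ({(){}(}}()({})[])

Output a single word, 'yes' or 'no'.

Answer: no

Derivation:
pos 0: push '('; stack = (
pos 1: push '{'; stack = ({
pos 2: push '('; stack = ({(
pos 3: ')' matches '('; pop; stack = ({
pos 4: push '{'; stack = ({{
pos 5: '}' matches '{'; pop; stack = ({
pos 6: push '('; stack = ({(
pos 7: saw closer '}' but top of stack is '(' (expected ')') → INVALID
Verdict: type mismatch at position 7: '}' closes '(' → no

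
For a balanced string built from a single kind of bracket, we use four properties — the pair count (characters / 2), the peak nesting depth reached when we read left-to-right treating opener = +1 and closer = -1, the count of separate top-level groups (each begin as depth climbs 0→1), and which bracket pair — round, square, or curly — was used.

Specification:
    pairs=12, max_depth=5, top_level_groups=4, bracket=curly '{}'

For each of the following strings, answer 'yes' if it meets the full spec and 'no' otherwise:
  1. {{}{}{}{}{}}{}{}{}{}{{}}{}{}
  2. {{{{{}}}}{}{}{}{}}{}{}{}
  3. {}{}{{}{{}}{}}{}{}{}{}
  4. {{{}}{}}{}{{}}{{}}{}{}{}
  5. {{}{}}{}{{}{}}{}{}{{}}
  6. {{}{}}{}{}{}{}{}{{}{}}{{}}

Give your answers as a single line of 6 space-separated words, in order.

String 1 '{{}{}{}{}{}}{}{}{}{}{{}}{}{}': depth seq [1 2 1 2 1 2 1 2 1 2 1 0 1 0 1 0 1 0 1 0 1 2 1 0 1 0 1 0]
  -> pairs=14 depth=2 groups=8 -> no
String 2 '{{{{{}}}}{}{}{}{}}{}{}{}': depth seq [1 2 3 4 5 4 3 2 1 2 1 2 1 2 1 2 1 0 1 0 1 0 1 0]
  -> pairs=12 depth=5 groups=4 -> yes
String 3 '{}{}{{}{{}}{}}{}{}{}{}': depth seq [1 0 1 0 1 2 1 2 3 2 1 2 1 0 1 0 1 0 1 0 1 0]
  -> pairs=11 depth=3 groups=7 -> no
String 4 '{{{}}{}}{}{{}}{{}}{}{}{}': depth seq [1 2 3 2 1 2 1 0 1 0 1 2 1 0 1 2 1 0 1 0 1 0 1 0]
  -> pairs=12 depth=3 groups=7 -> no
String 5 '{{}{}}{}{{}{}}{}{}{{}}': depth seq [1 2 1 2 1 0 1 0 1 2 1 2 1 0 1 0 1 0 1 2 1 0]
  -> pairs=11 depth=2 groups=6 -> no
String 6 '{{}{}}{}{}{}{}{}{{}{}}{{}}': depth seq [1 2 1 2 1 0 1 0 1 0 1 0 1 0 1 0 1 2 1 2 1 0 1 2 1 0]
  -> pairs=13 depth=2 groups=8 -> no

Answer: no yes no no no no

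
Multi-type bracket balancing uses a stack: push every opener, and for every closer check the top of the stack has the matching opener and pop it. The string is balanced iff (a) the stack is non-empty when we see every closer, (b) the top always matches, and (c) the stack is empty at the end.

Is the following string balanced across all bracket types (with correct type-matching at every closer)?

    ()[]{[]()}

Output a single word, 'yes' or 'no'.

Answer: yes

Derivation:
pos 0: push '('; stack = (
pos 1: ')' matches '('; pop; stack = (empty)
pos 2: push '['; stack = [
pos 3: ']' matches '['; pop; stack = (empty)
pos 4: push '{'; stack = {
pos 5: push '['; stack = {[
pos 6: ']' matches '['; pop; stack = {
pos 7: push '('; stack = {(
pos 8: ')' matches '('; pop; stack = {
pos 9: '}' matches '{'; pop; stack = (empty)
end: stack empty → VALID
Verdict: properly nested → yes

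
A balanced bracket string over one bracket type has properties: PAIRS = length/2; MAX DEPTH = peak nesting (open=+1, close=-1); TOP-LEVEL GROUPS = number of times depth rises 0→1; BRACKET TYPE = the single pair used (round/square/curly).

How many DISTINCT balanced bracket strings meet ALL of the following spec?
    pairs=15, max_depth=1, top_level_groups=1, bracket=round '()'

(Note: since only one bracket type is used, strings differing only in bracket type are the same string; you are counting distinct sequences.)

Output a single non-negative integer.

Spec: pairs=15 depth=1 groups=1
Count(depth <= 1) = 0
Count(depth <= 0) = 0
Count(depth == 1) = 0 - 0 = 0

Answer: 0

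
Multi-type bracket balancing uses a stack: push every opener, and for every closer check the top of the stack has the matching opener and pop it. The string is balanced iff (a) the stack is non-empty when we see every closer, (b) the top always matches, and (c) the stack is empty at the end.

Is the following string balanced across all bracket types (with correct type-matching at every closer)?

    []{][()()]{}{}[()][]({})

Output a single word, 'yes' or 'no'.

Answer: no

Derivation:
pos 0: push '['; stack = [
pos 1: ']' matches '['; pop; stack = (empty)
pos 2: push '{'; stack = {
pos 3: saw closer ']' but top of stack is '{' (expected '}') → INVALID
Verdict: type mismatch at position 3: ']' closes '{' → no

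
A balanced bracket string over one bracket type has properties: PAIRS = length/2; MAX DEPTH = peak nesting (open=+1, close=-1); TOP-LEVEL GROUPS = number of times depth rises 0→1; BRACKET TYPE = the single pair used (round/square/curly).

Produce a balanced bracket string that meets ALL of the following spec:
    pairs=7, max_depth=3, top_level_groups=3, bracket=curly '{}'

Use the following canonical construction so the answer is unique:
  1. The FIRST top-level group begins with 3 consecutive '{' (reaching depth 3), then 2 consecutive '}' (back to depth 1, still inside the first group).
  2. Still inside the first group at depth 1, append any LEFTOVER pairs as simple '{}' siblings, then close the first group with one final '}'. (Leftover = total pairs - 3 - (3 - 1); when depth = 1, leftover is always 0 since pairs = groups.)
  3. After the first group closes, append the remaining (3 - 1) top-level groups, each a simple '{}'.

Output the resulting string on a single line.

Spec: pairs=7 depth=3 groups=3
Leftover pairs = 7 - 3 - (3-1) = 2
First group: deep chain of depth 3 + 2 sibling pairs
Remaining 2 groups: simple '{}' each

Answer: {{{}}{}{}}{}{}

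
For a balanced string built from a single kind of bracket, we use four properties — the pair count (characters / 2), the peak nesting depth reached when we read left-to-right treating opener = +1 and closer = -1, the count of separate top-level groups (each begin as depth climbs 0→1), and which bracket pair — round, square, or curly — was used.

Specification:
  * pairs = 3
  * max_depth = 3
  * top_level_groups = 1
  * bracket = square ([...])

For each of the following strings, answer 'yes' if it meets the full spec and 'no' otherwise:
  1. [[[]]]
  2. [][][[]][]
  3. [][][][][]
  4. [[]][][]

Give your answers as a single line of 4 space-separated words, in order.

Answer: yes no no no

Derivation:
String 1 '[[[]]]': depth seq [1 2 3 2 1 0]
  -> pairs=3 depth=3 groups=1 -> yes
String 2 '[][][[]][]': depth seq [1 0 1 0 1 2 1 0 1 0]
  -> pairs=5 depth=2 groups=4 -> no
String 3 '[][][][][]': depth seq [1 0 1 0 1 0 1 0 1 0]
  -> pairs=5 depth=1 groups=5 -> no
String 4 '[[]][][]': depth seq [1 2 1 0 1 0 1 0]
  -> pairs=4 depth=2 groups=3 -> no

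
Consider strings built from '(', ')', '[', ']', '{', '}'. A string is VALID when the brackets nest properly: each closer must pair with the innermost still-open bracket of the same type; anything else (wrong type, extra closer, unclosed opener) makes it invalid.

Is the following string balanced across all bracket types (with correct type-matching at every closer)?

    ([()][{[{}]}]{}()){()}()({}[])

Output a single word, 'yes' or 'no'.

pos 0: push '('; stack = (
pos 1: push '['; stack = ([
pos 2: push '('; stack = ([(
pos 3: ')' matches '('; pop; stack = ([
pos 4: ']' matches '['; pop; stack = (
pos 5: push '['; stack = ([
pos 6: push '{'; stack = ([{
pos 7: push '['; stack = ([{[
pos 8: push '{'; stack = ([{[{
pos 9: '}' matches '{'; pop; stack = ([{[
pos 10: ']' matches '['; pop; stack = ([{
pos 11: '}' matches '{'; pop; stack = ([
pos 12: ']' matches '['; pop; stack = (
pos 13: push '{'; stack = ({
pos 14: '}' matches '{'; pop; stack = (
pos 15: push '('; stack = ((
pos 16: ')' matches '('; pop; stack = (
pos 17: ')' matches '('; pop; stack = (empty)
pos 18: push '{'; stack = {
pos 19: push '('; stack = {(
pos 20: ')' matches '('; pop; stack = {
pos 21: '}' matches '{'; pop; stack = (empty)
pos 22: push '('; stack = (
pos 23: ')' matches '('; pop; stack = (empty)
pos 24: push '('; stack = (
pos 25: push '{'; stack = ({
pos 26: '}' matches '{'; pop; stack = (
pos 27: push '['; stack = ([
pos 28: ']' matches '['; pop; stack = (
pos 29: ')' matches '('; pop; stack = (empty)
end: stack empty → VALID
Verdict: properly nested → yes

Answer: yes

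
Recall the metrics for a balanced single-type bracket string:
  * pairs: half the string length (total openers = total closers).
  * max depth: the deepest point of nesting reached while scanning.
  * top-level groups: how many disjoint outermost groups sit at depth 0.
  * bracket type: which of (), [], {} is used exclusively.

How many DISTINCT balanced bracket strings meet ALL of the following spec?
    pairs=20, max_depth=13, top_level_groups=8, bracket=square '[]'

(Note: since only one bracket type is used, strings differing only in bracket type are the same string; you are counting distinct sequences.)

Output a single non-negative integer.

Spec: pairs=20 depth=13 groups=8
Count(depth <= 13) = 56448210
Count(depth <= 12) = 56448202
Count(depth == 13) = 56448210 - 56448202 = 8

Answer: 8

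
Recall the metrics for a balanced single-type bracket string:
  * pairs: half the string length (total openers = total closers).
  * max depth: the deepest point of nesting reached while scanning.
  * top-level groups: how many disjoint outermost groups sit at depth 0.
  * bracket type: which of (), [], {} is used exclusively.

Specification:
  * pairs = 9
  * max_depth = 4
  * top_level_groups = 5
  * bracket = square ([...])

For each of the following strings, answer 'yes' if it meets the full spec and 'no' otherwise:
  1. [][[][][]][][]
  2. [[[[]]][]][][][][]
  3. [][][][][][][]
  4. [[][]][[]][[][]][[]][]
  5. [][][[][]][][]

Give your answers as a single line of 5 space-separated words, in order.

String 1 '[][[][][]][][]': depth seq [1 0 1 2 1 2 1 2 1 0 1 0 1 0]
  -> pairs=7 depth=2 groups=4 -> no
String 2 '[[[[]]][]][][][][]': depth seq [1 2 3 4 3 2 1 2 1 0 1 0 1 0 1 0 1 0]
  -> pairs=9 depth=4 groups=5 -> yes
String 3 '[][][][][][][]': depth seq [1 0 1 0 1 0 1 0 1 0 1 0 1 0]
  -> pairs=7 depth=1 groups=7 -> no
String 4 '[[][]][[]][[][]][[]][]': depth seq [1 2 1 2 1 0 1 2 1 0 1 2 1 2 1 0 1 2 1 0 1 0]
  -> pairs=11 depth=2 groups=5 -> no
String 5 '[][][[][]][][]': depth seq [1 0 1 0 1 2 1 2 1 0 1 0 1 0]
  -> pairs=7 depth=2 groups=5 -> no

Answer: no yes no no no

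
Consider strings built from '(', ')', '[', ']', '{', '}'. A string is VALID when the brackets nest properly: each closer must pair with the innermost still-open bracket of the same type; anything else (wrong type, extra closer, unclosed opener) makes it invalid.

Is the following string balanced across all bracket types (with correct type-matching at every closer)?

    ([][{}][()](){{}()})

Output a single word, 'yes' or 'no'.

pos 0: push '('; stack = (
pos 1: push '['; stack = ([
pos 2: ']' matches '['; pop; stack = (
pos 3: push '['; stack = ([
pos 4: push '{'; stack = ([{
pos 5: '}' matches '{'; pop; stack = ([
pos 6: ']' matches '['; pop; stack = (
pos 7: push '['; stack = ([
pos 8: push '('; stack = ([(
pos 9: ')' matches '('; pop; stack = ([
pos 10: ']' matches '['; pop; stack = (
pos 11: push '('; stack = ((
pos 12: ')' matches '('; pop; stack = (
pos 13: push '{'; stack = ({
pos 14: push '{'; stack = ({{
pos 15: '}' matches '{'; pop; stack = ({
pos 16: push '('; stack = ({(
pos 17: ')' matches '('; pop; stack = ({
pos 18: '}' matches '{'; pop; stack = (
pos 19: ')' matches '('; pop; stack = (empty)
end: stack empty → VALID
Verdict: properly nested → yes

Answer: yes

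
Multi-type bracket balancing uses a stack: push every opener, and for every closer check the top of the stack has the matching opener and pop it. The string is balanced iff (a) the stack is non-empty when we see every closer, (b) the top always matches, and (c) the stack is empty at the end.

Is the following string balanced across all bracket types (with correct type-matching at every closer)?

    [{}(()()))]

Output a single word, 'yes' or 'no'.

pos 0: push '['; stack = [
pos 1: push '{'; stack = [{
pos 2: '}' matches '{'; pop; stack = [
pos 3: push '('; stack = [(
pos 4: push '('; stack = [((
pos 5: ')' matches '('; pop; stack = [(
pos 6: push '('; stack = [((
pos 7: ')' matches '('; pop; stack = [(
pos 8: ')' matches '('; pop; stack = [
pos 9: saw closer ')' but top of stack is '[' (expected ']') → INVALID
Verdict: type mismatch at position 9: ')' closes '[' → no

Answer: no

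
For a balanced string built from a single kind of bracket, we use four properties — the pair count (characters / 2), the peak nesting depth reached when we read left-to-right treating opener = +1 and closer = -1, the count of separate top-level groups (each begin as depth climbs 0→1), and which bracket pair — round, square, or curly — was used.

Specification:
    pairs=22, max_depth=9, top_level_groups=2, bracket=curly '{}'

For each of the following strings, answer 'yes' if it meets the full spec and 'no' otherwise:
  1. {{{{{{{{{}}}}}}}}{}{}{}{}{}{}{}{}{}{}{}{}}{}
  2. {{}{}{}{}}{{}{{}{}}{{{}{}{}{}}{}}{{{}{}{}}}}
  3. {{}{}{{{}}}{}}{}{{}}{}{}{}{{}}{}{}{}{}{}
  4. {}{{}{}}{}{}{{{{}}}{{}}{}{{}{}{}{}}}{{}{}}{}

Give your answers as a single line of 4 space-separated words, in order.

String 1 '{{{{{{{{{}}}}}}}}{}{}{}{}{}{}{}{}{}{}{}{}}{}': depth seq [1 2 3 4 5 6 7 8 9 8 7 6 5 4 3 2 1 2 1 2 1 2 1 2 1 2 1 2 1 2 1 2 1 2 1 2 1 2 1 2 1 0 1 0]
  -> pairs=22 depth=9 groups=2 -> yes
String 2 '{{}{}{}{}}{{}{{}{}}{{{}{}{}{}}{}}{{{}{}{}}}}': depth seq [1 2 1 2 1 2 1 2 1 0 1 2 1 2 3 2 3 2 1 2 3 4 3 4 3 4 3 4 3 2 3 2 1 2 3 4 3 4 3 4 3 2 1 0]
  -> pairs=22 depth=4 groups=2 -> no
String 3 '{{}{}{{{}}}{}}{}{{}}{}{}{}{{}}{}{}{}{}{}': depth seq [1 2 1 2 1 2 3 4 3 2 1 2 1 0 1 0 1 2 1 0 1 0 1 0 1 0 1 2 1 0 1 0 1 0 1 0 1 0 1 0]
  -> pairs=20 depth=4 groups=12 -> no
String 4 '{}{{}{}}{}{}{{{{}}}{{}}{}{{}{}{}{}}}{{}{}}{}': depth seq [1 0 1 2 1 2 1 0 1 0 1 0 1 2 3 4 3 2 1 2 3 2 1 2 1 2 3 2 3 2 3 2 3 2 1 0 1 2 1 2 1 0 1 0]
  -> pairs=22 depth=4 groups=7 -> no

Answer: yes no no no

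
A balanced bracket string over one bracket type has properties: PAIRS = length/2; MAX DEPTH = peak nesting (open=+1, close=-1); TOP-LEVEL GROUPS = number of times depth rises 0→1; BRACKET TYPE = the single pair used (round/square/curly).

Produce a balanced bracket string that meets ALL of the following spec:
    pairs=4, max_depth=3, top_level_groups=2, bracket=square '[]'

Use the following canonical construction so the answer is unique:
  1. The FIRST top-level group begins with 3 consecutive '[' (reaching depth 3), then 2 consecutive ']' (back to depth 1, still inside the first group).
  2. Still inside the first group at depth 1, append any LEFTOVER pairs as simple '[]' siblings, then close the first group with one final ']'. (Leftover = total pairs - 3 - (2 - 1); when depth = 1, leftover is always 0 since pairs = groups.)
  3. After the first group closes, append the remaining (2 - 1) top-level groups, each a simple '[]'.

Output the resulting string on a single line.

Spec: pairs=4 depth=3 groups=2
Leftover pairs = 4 - 3 - (2-1) = 0
First group: deep chain of depth 3 + 0 sibling pairs
Remaining 1 groups: simple '[]' each

Answer: [[[]]][]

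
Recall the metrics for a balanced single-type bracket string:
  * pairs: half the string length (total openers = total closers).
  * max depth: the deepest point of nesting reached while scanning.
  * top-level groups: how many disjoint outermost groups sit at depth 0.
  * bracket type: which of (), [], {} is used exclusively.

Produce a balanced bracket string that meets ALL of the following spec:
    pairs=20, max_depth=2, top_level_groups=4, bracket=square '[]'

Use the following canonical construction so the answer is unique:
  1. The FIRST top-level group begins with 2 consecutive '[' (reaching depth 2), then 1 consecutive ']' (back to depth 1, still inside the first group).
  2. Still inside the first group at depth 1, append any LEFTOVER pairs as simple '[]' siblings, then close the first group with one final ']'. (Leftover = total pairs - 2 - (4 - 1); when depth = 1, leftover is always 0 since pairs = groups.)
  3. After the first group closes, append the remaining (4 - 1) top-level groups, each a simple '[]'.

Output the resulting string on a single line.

Spec: pairs=20 depth=2 groups=4
Leftover pairs = 20 - 2 - (4-1) = 15
First group: deep chain of depth 2 + 15 sibling pairs
Remaining 3 groups: simple '[]' each

Answer: [[][][][][][][][][][][][][][][][]][][][]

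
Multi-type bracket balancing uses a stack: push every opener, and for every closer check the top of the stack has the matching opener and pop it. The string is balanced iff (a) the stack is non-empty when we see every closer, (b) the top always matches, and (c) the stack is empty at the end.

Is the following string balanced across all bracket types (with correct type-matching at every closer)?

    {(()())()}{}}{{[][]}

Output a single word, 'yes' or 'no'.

pos 0: push '{'; stack = {
pos 1: push '('; stack = {(
pos 2: push '('; stack = {((
pos 3: ')' matches '('; pop; stack = {(
pos 4: push '('; stack = {((
pos 5: ')' matches '('; pop; stack = {(
pos 6: ')' matches '('; pop; stack = {
pos 7: push '('; stack = {(
pos 8: ')' matches '('; pop; stack = {
pos 9: '}' matches '{'; pop; stack = (empty)
pos 10: push '{'; stack = {
pos 11: '}' matches '{'; pop; stack = (empty)
pos 12: saw closer '}' but stack is empty → INVALID
Verdict: unmatched closer '}' at position 12 → no

Answer: no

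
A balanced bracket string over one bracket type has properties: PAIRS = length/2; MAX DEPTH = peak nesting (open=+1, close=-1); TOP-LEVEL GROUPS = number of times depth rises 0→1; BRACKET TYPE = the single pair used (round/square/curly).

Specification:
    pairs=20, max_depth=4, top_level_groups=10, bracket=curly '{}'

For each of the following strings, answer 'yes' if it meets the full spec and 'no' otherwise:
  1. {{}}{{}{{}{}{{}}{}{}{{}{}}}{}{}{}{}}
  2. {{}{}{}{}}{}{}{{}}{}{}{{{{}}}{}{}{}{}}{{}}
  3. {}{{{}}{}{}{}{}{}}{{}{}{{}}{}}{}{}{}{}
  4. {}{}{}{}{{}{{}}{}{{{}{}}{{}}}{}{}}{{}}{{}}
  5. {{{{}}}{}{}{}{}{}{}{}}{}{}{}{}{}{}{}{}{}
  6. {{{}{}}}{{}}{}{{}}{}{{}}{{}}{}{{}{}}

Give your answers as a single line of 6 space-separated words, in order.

String 1 '{{}}{{}{{}{}{{}}{}{}{{}{}}}{}{}{}{}}': depth seq [1 2 1 0 1 2 1 2 3 2 3 2 3 4 3 2 3 2 3 2 3 4 3 4 3 2 1 2 1 2 1 2 1 2 1 0]
  -> pairs=18 depth=4 groups=2 -> no
String 2 '{{}{}{}{}}{}{}{{}}{}{}{{{{}}}{}{}{}{}}{{}}': depth seq [1 2 1 2 1 2 1 2 1 0 1 0 1 0 1 2 1 0 1 0 1 0 1 2 3 4 3 2 1 2 1 2 1 2 1 2 1 0 1 2 1 0]
  -> pairs=21 depth=4 groups=8 -> no
String 3 '{}{{{}}{}{}{}{}{}}{{}{}{{}}{}}{}{}{}{}': depth seq [1 0 1 2 3 2 1 2 1 2 1 2 1 2 1 2 1 0 1 2 1 2 1 2 3 2 1 2 1 0 1 0 1 0 1 0 1 0]
  -> pairs=19 depth=3 groups=7 -> no
String 4 '{}{}{}{}{{}{{}}{}{{{}{}}{{}}}{}{}}{{}}{{}}': depth seq [1 0 1 0 1 0 1 0 1 2 1 2 3 2 1 2 1 2 3 4 3 4 3 2 3 4 3 2 1 2 1 2 1 0 1 2 1 0 1 2 1 0]
  -> pairs=21 depth=4 groups=7 -> no
String 5 '{{{{}}}{}{}{}{}{}{}{}}{}{}{}{}{}{}{}{}{}': depth seq [1 2 3 4 3 2 1 2 1 2 1 2 1 2 1 2 1 2 1 2 1 0 1 0 1 0 1 0 1 0 1 0 1 0 1 0 1 0 1 0]
  -> pairs=20 depth=4 groups=10 -> yes
String 6 '{{{}{}}}{{}}{}{{}}{}{{}}{{}}{}{{}{}}': depth seq [1 2 3 2 3 2 1 0 1 2 1 0 1 0 1 2 1 0 1 0 1 2 1 0 1 2 1 0 1 0 1 2 1 2 1 0]
  -> pairs=18 depth=3 groups=9 -> no

Answer: no no no no yes no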